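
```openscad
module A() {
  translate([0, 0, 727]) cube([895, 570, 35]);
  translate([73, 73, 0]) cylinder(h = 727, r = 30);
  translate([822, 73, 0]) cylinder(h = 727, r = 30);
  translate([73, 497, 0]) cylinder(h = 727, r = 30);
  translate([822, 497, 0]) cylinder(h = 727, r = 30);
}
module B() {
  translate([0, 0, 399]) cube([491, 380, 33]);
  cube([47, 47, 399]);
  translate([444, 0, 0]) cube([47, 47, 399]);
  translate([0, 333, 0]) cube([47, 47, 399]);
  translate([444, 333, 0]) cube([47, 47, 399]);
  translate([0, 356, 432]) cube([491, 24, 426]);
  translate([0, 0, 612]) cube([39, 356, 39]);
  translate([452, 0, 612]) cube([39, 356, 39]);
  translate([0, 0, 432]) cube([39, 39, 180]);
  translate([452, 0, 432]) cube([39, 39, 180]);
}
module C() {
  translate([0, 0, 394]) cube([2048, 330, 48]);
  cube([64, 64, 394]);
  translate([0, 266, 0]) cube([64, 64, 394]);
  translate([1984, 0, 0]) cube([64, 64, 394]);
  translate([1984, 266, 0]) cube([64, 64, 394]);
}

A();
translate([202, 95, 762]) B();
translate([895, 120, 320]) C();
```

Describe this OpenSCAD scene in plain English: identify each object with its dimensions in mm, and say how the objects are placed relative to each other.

A is a table with a 895×570 mm rectangular top, 35 mm thick, top surface at z = 762 mm, supported by four round legs of 60 mm diameter, each leg's bounding box inset 43 mm from the nearest pair of top edges, running from the floor.

B is a chair: 491×380 mm seat, 33 mm thick, top at z = 432 mm, on four 47 mm square corner legs flush with the seat edges. A 24 mm thick backrest slab spans the full seat width, extending 426 mm above the seat top, its back face flush with the seat's +y edge. Two armrests of 39×39 mm section run along each side from the seat's front edge to the front of the backrest, top faces 219 mm above the seat top and outer faces flush with the seat's x-edges; a 39×39 mm post under the front of each armrest stands on the seat at the front corner.

C is a bench: a 2048×330 mm seat slab, 48 mm thick, top at z = 442 mm, on four 64×64 mm square legs flush with the seat corners and standing on z = 0.

The chair is on top of the table, centred. The bench is beside the table with their tops flush at z = 762.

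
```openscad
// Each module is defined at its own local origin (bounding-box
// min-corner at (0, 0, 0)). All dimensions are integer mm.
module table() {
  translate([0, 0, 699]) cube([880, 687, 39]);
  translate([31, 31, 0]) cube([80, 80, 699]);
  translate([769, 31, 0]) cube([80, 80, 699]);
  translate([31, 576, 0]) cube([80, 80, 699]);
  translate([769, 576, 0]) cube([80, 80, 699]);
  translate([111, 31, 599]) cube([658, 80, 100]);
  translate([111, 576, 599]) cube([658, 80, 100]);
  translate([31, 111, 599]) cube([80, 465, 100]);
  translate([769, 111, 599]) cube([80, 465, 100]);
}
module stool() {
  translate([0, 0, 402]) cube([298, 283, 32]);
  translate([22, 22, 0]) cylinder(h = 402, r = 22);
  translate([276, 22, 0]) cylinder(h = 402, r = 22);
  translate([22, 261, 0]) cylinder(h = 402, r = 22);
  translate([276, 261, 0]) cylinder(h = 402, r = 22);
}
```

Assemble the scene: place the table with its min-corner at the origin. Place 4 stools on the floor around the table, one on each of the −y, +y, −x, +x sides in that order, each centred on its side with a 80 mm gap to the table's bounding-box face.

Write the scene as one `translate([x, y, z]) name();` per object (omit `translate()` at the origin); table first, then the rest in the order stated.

table();
translate([291, -363, 0]) stool();
translate([291, 767, 0]) stool();
translate([-378, 202, 0]) stool();
translate([960, 202, 0]) stool();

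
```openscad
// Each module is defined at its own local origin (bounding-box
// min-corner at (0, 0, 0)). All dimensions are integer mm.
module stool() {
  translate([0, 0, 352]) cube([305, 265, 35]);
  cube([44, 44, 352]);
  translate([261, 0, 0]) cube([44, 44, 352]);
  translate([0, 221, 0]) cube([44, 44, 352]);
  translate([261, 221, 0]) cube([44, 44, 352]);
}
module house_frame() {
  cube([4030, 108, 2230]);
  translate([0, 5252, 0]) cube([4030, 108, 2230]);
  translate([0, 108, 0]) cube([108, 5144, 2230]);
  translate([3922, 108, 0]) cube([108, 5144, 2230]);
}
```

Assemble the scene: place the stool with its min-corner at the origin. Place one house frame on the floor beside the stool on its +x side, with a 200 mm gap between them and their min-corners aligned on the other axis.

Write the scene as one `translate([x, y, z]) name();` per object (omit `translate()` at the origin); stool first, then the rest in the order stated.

stool();
translate([505, 0, 0]) house_frame();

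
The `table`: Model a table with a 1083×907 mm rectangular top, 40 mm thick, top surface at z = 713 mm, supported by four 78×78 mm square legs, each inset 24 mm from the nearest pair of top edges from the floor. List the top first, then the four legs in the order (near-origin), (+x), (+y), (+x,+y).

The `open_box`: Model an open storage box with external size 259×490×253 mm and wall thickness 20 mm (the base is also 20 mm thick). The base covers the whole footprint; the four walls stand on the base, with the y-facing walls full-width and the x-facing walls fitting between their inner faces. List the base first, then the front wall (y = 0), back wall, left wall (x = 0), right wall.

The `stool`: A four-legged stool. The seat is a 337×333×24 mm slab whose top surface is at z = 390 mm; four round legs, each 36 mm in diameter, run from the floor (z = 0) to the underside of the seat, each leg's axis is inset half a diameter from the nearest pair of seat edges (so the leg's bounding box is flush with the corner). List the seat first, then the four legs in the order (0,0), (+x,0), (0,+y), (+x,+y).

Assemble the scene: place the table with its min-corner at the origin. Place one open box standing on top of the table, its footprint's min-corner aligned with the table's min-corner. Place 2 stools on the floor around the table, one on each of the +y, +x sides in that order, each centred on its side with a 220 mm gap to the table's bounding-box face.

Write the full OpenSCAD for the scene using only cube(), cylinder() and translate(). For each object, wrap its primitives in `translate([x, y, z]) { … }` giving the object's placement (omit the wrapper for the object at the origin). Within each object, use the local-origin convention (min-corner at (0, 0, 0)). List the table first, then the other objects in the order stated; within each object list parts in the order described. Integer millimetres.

translate([0, 0, 673]) cube([1083, 907, 40]);
translate([24, 24, 0]) cube([78, 78, 673]);
translate([981, 24, 0]) cube([78, 78, 673]);
translate([24, 805, 0]) cube([78, 78, 673]);
translate([981, 805, 0]) cube([78, 78, 673]);
translate([0, 0, 713]) {
  cube([259, 490, 20]);
  translate([0, 0, 20]) cube([259, 20, 233]);
  translate([0, 470, 20]) cube([259, 20, 233]);
  translate([0, 20, 20]) cube([20, 450, 233]);
  translate([239, 20, 20]) cube([20, 450, 233]);
}
translate([373, 1127, 0]) {
  translate([0, 0, 366]) cube([337, 333, 24]);
  translate([18, 18, 0]) cylinder(h = 366, r = 18);
  translate([319, 18, 0]) cylinder(h = 366, r = 18);
  translate([18, 315, 0]) cylinder(h = 366, r = 18);
  translate([319, 315, 0]) cylinder(h = 366, r = 18);
}
translate([1303, 287, 0]) {
  translate([0, 0, 366]) cube([337, 333, 24]);
  translate([18, 18, 0]) cylinder(h = 366, r = 18);
  translate([319, 18, 0]) cylinder(h = 366, r = 18);
  translate([18, 315, 0]) cylinder(h = 366, r = 18);
  translate([319, 315, 0]) cylinder(h = 366, r = 18);
}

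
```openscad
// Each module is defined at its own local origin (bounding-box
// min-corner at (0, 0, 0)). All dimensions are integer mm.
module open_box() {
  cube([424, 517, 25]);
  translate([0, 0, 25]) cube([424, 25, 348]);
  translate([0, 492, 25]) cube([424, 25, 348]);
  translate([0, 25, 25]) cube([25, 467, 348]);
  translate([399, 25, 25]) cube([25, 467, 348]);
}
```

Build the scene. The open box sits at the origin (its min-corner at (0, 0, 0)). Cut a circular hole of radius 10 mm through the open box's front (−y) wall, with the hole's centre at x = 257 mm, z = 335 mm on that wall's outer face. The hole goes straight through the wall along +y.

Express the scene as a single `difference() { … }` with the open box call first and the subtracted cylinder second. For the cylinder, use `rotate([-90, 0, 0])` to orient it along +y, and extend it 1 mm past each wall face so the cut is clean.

difference() {
  open_box();
  translate([257, -1, 335]) rotate([-90, 0, 0]) cylinder(h = 27, r = 10);
}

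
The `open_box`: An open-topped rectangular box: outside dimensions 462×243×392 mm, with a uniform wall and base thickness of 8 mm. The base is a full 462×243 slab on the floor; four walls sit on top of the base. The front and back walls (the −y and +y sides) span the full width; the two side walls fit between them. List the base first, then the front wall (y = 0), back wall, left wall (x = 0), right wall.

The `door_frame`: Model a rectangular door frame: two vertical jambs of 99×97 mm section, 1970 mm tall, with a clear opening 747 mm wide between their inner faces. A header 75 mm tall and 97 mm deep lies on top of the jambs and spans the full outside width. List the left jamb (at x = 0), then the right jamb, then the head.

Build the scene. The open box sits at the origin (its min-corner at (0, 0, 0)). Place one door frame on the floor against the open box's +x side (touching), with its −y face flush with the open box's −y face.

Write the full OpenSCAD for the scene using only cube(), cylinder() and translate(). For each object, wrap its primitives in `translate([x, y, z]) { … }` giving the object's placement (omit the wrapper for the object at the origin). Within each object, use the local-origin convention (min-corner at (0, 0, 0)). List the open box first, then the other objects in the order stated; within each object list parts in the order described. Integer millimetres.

cube([462, 243, 8]);
translate([0, 0, 8]) cube([462, 8, 384]);
translate([0, 235, 8]) cube([462, 8, 384]);
translate([0, 8, 8]) cube([8, 227, 384]);
translate([454, 8, 8]) cube([8, 227, 384]);
translate([462, 0, 0]) {
  cube([99, 97, 1970]);
  translate([846, 0, 0]) cube([99, 97, 1970]);
  translate([0, 0, 1970]) cube([945, 97, 75]);
}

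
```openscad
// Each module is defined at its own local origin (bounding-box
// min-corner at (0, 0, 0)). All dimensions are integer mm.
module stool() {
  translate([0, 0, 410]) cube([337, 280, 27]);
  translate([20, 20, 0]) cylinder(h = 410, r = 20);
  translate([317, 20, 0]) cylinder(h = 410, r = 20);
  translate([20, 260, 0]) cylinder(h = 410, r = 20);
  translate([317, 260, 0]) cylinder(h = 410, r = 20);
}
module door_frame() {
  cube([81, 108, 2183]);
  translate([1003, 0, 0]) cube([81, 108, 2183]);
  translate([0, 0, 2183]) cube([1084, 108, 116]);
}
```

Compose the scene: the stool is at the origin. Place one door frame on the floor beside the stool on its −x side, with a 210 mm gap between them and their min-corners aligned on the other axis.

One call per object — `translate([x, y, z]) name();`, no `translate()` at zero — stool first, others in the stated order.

stool();
translate([-1294, 0, 0]) door_frame();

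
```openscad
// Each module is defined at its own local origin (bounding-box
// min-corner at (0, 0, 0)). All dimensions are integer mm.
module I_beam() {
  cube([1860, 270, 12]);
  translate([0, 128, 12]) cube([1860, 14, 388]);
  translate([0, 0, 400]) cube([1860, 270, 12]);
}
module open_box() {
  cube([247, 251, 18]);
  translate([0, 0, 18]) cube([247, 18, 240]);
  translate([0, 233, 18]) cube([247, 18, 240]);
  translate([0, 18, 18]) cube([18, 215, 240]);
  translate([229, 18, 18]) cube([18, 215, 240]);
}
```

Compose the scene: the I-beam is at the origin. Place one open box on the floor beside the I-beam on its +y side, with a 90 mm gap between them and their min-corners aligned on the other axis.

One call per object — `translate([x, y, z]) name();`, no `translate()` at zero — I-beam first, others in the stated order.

I_beam();
translate([0, 360, 0]) open_box();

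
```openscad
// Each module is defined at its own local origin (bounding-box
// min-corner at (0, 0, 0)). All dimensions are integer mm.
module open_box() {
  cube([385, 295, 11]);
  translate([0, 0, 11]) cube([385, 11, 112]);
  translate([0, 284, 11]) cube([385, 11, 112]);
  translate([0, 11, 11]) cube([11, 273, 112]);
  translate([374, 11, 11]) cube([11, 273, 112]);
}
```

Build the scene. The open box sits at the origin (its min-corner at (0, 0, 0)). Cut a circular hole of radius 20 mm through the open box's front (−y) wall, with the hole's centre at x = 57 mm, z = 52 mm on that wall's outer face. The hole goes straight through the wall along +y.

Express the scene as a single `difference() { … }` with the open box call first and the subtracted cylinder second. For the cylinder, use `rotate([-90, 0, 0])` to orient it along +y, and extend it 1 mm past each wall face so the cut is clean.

difference() {
  open_box();
  translate([57, -1, 52]) rotate([-90, 0, 0]) cylinder(h = 13, r = 20);
}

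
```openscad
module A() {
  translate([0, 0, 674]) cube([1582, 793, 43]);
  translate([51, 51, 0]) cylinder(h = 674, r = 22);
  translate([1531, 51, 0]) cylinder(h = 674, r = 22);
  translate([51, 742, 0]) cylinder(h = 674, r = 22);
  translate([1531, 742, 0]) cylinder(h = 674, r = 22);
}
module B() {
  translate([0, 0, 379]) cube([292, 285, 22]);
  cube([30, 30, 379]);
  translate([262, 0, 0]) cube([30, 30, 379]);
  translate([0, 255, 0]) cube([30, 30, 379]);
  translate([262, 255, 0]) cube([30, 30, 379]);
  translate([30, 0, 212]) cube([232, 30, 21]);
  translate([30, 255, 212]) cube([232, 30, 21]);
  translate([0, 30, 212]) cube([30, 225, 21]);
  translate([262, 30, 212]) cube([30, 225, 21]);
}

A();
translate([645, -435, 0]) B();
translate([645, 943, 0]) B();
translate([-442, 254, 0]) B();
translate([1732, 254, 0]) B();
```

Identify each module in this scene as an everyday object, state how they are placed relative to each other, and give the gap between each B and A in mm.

A is a table. B is a stool. Four stools sit around the table at the −y, +y, −x, +x sides. The gap between each stool and the table is 150 mm.

Each stool's nearest face is 150 mm from the table's bounding box.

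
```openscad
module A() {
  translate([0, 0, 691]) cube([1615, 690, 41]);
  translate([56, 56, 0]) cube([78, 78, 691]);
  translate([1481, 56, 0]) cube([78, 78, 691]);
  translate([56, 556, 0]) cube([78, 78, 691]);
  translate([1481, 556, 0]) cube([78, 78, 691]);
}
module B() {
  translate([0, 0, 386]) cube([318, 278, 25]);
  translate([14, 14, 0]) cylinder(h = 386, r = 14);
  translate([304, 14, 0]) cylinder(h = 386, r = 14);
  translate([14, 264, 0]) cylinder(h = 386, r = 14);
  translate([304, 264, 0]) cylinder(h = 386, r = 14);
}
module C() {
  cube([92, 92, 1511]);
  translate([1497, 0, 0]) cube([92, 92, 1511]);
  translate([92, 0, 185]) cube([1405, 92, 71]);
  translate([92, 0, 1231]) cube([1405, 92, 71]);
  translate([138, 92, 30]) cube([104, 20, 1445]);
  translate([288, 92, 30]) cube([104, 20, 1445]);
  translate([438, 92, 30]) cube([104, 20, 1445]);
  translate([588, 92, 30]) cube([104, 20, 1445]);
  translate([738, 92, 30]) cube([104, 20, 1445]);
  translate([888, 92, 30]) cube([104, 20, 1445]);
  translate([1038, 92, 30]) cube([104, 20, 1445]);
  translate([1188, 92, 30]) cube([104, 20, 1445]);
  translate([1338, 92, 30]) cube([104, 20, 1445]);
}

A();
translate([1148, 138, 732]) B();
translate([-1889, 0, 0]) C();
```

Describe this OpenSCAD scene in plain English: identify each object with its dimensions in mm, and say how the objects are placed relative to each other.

A is a table: top 1615 mm (x) × 690 mm (y), 41 mm thick, upper face at z = 732 mm, on four 78×78 mm square legs, each inset 56 mm from the nearest pair of top edges, running from z = 0 to the bottom of the top.

B is a simple wooden stool: a rectangular seat 318 mm (x) by 278 mm (y), 25 mm thick, top face at z = 411 mm, on four round legs, each 28 mm in diameter. The legs rest on z = 0, each leg's axis is inset half a diameter from the nearest pair of seat edges (so the leg's bounding box is flush with the corner).

C is a fence section. Two 92×92 mm posts, 1511 mm tall, stand on the floor with a clear span of 1405 mm between their inner faces. Two horizontal rails of 92×71 mm section span the gap between the posts with their undersides at z = 185 mm and z = 1231 mm, flush with the posts' −y face. 9 pickets, each 104 mm wide, 20 mm thick and 1445 mm tall, are fixed to the +y face of the rails with their bottoms at z = 30 mm, evenly spaced across the span with equal gaps (rounded down to the nearest mm) at the −x end and between each pair — any rounding remainder accumulates at the +x end.

The stool is on top of the table. The fence section is on the floor beside the table on its −x side.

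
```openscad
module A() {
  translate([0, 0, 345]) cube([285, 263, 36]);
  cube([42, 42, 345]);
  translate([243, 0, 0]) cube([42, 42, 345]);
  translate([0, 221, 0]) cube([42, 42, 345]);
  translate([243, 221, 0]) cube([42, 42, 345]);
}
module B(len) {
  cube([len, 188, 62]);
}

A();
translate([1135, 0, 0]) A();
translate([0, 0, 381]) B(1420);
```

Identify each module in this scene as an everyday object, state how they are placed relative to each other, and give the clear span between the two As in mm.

A is a stool. B is a beam. A beam spans the tops of two stools. The clear span between the two stools is 850 mm.

Second stool starts at x = 1135; first ends at x = 285; clear span = 1135 − 285 = 850 mm.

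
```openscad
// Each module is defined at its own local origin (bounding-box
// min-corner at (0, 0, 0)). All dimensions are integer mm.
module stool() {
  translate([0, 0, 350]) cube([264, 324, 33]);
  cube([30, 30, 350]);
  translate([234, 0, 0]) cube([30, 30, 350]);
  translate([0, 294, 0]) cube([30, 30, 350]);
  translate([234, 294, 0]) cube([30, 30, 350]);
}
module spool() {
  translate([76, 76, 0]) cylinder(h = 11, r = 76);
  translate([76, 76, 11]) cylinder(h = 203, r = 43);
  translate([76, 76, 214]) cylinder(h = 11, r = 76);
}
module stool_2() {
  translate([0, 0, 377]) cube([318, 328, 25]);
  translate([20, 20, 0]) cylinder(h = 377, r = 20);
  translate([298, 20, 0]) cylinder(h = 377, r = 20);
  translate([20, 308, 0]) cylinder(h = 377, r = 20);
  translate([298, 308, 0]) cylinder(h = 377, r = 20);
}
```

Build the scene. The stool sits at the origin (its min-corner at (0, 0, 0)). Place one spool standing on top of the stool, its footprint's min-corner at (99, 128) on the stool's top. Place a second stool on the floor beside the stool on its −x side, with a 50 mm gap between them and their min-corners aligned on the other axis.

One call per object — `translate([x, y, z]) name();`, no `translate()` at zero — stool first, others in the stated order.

stool();
translate([99, 128, 383]) spool();
translate([-368, 0, 0]) stool_2();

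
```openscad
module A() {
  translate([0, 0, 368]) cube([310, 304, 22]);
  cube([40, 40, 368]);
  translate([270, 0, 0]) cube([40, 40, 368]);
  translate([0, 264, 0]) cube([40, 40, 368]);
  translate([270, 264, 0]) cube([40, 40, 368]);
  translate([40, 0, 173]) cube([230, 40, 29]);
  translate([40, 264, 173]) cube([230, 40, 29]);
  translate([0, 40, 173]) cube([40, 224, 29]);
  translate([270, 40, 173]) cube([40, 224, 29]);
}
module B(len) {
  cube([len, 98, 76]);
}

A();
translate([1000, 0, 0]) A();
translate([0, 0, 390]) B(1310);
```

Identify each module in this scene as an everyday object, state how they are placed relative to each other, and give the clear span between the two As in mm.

A is a stool. B is a beam. A beam spans the tops of two stools. The clear span between the two stools is 690 mm.

Second stool starts at x = 1000; first ends at x = 310; clear span = 1000 − 310 = 690 mm.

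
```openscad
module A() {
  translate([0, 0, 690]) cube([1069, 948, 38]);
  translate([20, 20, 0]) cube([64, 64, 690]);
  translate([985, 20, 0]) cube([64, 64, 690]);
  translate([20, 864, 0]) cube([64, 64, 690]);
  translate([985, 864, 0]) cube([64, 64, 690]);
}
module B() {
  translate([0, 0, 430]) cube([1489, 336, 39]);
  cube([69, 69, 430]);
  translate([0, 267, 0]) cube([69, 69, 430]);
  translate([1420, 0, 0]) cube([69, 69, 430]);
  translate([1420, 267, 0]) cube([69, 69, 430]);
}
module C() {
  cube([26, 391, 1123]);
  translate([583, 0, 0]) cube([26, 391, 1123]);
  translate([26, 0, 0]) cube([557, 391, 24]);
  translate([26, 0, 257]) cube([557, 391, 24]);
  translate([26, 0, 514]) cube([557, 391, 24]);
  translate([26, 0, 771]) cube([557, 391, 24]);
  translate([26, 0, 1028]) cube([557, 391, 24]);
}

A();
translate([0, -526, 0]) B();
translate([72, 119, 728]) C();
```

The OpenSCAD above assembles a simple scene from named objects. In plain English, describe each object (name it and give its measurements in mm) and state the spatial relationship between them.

A is a table: top 1069 mm (x) × 948 mm (y), 38 mm thick, upper face at z = 728 mm, on four 64×64 mm square legs, each inset 20 mm from the nearest pair of top edges, running from z = 0 to the bottom of the top.

B is a bench: a 1489×336 mm seat slab, 39 mm thick, top at z = 469 mm, on four 69×69 mm square legs flush with the seat corners and standing on z = 0.

C is an open bookshelf. Two side panels, each 26 mm thick, 391 mm deep and 1123 mm tall, stand 609 mm apart (outside-to-outside). Between them sit 5 shelves, each 24 mm thick and 391 mm deep, spanning the full gap between the sides. The bottom shelf rests on the floor (its underside at z = 0) and the clear gap between one shelf's top and the next shelf's underside is 233 mm.

The bench is on the floor beside the table on its −y side. The bookshelf is on top of the table.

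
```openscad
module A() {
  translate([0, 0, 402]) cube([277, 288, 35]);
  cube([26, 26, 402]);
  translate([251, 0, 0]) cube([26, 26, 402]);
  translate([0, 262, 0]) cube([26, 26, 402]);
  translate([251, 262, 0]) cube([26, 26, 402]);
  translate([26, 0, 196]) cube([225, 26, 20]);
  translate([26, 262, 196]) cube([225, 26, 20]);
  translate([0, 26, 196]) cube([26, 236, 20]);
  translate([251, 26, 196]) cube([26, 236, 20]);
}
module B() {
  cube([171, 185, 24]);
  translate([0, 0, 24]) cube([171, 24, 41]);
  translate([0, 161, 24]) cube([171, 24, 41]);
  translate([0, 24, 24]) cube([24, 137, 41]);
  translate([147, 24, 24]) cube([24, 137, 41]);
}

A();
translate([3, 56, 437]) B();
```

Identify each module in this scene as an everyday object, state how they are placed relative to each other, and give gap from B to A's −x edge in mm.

A is a stool. B is an open box. The open box is on top of the stool. The gap from the open box to the stool's −x edge is 3 mm.

The open box's min-x is at 3; the stool's min-x is 0; gap = 3 mm.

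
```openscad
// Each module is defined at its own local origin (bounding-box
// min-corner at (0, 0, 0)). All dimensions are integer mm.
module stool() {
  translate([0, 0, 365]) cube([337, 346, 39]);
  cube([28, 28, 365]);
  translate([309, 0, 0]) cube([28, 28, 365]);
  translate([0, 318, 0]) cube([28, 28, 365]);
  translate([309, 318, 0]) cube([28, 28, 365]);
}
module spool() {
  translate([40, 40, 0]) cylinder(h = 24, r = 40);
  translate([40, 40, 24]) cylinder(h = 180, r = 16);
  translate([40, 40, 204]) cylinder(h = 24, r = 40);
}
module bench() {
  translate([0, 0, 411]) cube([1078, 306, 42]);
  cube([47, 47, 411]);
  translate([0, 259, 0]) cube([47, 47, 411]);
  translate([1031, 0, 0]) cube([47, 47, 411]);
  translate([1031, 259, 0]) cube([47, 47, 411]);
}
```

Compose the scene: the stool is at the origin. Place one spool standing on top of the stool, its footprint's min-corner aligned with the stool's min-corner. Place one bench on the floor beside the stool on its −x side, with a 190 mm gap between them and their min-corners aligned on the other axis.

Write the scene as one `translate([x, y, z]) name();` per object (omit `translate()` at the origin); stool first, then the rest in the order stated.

stool();
translate([0, 0, 404]) spool();
translate([-1268, 0, 0]) bench();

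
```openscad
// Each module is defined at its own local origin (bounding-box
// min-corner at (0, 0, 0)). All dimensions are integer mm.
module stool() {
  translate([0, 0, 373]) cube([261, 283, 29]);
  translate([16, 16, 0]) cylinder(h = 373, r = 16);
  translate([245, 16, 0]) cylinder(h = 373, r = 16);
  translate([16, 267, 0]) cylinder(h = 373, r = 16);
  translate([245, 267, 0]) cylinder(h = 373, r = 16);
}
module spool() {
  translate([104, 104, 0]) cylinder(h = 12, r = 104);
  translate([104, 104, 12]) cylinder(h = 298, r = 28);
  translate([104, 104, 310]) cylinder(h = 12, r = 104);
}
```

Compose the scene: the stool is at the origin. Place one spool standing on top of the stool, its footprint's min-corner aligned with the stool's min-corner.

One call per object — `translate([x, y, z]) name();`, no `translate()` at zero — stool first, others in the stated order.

stool();
translate([0, 0, 402]) spool();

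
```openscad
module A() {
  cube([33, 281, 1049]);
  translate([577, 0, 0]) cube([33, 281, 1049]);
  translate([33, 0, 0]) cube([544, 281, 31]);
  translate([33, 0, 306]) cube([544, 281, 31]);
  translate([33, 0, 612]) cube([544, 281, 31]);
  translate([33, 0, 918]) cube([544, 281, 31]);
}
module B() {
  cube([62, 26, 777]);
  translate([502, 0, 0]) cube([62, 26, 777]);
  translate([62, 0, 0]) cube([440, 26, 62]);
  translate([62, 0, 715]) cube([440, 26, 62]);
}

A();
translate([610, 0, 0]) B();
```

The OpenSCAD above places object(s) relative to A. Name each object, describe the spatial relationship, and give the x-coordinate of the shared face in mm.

A is a bookshelf. B is a picture frame. The picture frame is against the bookshelf's +x side, with their −y faces flush. The x-coordinate of the shared face is 610 mm.

The bookshelf's +x face and the picture frame's −x face are both at x = 610 mm.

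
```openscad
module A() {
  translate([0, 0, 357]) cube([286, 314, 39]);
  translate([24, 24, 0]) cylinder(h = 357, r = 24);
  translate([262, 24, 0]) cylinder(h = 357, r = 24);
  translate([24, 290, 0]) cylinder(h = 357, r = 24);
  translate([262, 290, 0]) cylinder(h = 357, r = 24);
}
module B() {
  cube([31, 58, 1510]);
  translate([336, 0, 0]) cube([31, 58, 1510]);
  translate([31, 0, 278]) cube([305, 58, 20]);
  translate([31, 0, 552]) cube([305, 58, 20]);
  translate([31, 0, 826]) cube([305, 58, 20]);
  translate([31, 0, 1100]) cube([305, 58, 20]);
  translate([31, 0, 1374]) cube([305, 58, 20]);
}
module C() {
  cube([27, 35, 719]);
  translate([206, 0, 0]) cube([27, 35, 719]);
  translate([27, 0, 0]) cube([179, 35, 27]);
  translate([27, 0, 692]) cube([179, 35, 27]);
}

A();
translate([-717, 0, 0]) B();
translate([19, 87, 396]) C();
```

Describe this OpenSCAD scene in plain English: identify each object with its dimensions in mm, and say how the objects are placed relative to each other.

A is a four-legged stool. The seat is 286×314 mm, 39 mm thick, top at z = 396 mm. It stands on four round legs, each 48 mm in diameter, from z = 0 to the seat underside, each leg's axis is inset half a diameter from the nearest pair of seat edges (so the leg's bounding box is flush with the corner).

B is a wooden ladder with two side rails of 31×58 mm section and 1510 mm height, set 367 mm apart overall. Between them run 5 rectangular rungs (58 mm deep, 20 mm thick), front faces flush with the rails' −y face. The bottom of the first rung is 278 mm above the floor and each subsequent rung is 274 mm higher than the one below.

C is a picture frame with a 179×665 mm rectangular opening (x by z) and a uniform 27 mm border on every side. Frame depth is 35 mm along y. It is built from two vertical stiles running the full outside height and two horizontal rails spanning the gap between the stiles.

The ladder is on the floor beside the stool on its −x side. The picture frame is on top of the stool.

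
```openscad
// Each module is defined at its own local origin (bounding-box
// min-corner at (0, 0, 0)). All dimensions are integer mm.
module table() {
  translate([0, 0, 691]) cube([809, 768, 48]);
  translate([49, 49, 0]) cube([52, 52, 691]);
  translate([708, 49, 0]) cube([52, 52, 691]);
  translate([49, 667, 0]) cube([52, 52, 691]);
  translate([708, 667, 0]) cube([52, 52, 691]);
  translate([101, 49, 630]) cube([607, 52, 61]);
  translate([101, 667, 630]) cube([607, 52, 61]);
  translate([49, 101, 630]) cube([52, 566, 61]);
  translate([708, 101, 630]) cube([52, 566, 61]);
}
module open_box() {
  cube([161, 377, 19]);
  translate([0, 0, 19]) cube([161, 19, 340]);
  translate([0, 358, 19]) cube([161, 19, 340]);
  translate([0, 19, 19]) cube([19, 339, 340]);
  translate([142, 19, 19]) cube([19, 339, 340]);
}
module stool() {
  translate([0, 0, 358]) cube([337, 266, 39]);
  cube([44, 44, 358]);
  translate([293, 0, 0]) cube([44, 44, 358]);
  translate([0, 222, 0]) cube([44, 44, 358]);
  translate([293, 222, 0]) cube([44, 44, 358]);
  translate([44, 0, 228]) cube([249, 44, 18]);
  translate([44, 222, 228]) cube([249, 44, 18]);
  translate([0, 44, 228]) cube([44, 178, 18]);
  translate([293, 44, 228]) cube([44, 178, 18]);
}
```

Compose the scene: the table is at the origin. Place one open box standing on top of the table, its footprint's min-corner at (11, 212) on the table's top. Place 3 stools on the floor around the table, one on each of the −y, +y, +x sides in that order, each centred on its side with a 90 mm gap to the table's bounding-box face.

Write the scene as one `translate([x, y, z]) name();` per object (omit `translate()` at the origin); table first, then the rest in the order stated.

table();
translate([11, 212, 739]) open_box();
translate([236, -356, 0]) stool();
translate([236, 858, 0]) stool();
translate([899, 251, 0]) stool();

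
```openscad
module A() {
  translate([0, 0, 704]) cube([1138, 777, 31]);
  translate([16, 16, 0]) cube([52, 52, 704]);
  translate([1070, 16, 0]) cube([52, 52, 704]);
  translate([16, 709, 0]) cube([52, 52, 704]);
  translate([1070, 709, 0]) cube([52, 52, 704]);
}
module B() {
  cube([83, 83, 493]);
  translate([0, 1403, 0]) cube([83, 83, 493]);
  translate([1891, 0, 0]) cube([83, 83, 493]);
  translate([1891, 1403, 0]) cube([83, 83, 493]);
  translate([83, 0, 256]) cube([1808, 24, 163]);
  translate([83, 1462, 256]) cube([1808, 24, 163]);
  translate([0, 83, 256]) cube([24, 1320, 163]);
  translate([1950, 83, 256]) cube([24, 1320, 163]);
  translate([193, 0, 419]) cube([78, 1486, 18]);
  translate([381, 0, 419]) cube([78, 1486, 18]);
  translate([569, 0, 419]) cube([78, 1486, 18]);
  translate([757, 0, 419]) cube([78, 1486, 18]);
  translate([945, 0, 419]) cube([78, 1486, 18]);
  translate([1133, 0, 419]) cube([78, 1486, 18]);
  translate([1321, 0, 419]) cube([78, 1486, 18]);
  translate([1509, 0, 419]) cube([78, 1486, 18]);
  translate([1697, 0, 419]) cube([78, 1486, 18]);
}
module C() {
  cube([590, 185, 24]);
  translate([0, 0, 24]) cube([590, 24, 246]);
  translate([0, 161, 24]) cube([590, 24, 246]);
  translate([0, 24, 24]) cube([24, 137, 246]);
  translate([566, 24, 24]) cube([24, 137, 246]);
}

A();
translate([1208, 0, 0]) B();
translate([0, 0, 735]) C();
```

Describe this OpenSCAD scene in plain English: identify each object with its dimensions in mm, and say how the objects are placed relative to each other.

A is a rectangular dining table. The top is 1138×777×31 mm with its upper surface at z = 735 mm. It stands on four 52×52 mm square legs, each inset 16 mm from the nearest pair of top edges, running from the floor to the underside of the top.

B is a bed frame 1974 mm long (x) by 1486 mm wide (y). Four 83×83 mm corner posts, 493 mm tall, at the corners of the footprint. Four rails of 24 mm thickness and 163 mm height run between adjacent posts with their undersides at z = 256 mm, their outer faces flush with the outside of the frame (the two x-running rails run between the posts' inner faces; the two y-running rails run between the posts' inner faces). 9 slats, each 78 mm wide (x) and 18 mm thick, lie across the top of the two x-running rails, running the full 1486 mm width of the frame in y; the slats are evenly spaced along x between the inner faces of the end posts with equal gaps (rounded down to the nearest mm) at the −x end and between each pair — any rounding remainder accumulates at the +x end.

C is an open-topped rectangular box: outside dimensions 590×185×270 mm, with a uniform wall and base thickness of 24 mm. The base is a full 590×185 slab on the floor; four walls sit on top of the base. The front and back walls (the −y and +y sides) span the full width; the two side walls fit between them.

The bed frame is on the floor beside the table on its +x side. The open box is on top of the table.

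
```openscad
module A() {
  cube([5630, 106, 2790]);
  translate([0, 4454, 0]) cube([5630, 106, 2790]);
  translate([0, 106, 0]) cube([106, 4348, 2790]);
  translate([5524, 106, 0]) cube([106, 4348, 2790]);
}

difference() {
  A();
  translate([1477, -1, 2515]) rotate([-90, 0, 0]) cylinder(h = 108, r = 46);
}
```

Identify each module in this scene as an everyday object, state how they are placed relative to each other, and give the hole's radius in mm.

The subtracted cylinder has r = 46 mm.

A is a house frame. The house frame has a circular hole through its front wall. The hole's radius is 46 mm.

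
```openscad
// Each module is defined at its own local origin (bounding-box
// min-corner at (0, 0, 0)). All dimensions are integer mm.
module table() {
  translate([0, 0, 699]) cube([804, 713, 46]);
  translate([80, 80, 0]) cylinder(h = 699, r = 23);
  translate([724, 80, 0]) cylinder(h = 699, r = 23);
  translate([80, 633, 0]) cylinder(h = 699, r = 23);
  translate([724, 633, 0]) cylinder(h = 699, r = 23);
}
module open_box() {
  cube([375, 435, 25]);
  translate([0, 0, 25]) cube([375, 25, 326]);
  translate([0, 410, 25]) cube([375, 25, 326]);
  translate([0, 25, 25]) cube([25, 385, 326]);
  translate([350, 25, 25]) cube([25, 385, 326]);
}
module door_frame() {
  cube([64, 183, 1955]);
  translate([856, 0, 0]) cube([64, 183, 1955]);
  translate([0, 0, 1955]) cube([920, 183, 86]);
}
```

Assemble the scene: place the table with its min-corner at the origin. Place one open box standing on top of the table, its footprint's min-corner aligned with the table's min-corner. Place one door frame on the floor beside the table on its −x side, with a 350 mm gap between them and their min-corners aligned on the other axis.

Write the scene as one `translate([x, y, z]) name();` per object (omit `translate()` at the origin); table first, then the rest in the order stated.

table();
translate([0, 0, 745]) open_box();
translate([-1270, 0, 0]) door_frame();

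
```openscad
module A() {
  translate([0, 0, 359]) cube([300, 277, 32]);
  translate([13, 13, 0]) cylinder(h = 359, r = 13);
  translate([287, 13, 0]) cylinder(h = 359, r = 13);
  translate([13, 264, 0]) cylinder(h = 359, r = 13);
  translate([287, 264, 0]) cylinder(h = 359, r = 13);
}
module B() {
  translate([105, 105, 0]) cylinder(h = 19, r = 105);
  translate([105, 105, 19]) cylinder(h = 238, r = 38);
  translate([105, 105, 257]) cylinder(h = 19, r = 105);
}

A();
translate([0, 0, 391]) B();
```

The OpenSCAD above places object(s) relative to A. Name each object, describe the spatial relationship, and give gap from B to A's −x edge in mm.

A is a stool. B is a spool. The spool is on top of the stool. The gap from the spool to the stool's −x edge is 0 mm.

The spool's min-x is at 0; the stool's min-x is 0; gap = 0 mm.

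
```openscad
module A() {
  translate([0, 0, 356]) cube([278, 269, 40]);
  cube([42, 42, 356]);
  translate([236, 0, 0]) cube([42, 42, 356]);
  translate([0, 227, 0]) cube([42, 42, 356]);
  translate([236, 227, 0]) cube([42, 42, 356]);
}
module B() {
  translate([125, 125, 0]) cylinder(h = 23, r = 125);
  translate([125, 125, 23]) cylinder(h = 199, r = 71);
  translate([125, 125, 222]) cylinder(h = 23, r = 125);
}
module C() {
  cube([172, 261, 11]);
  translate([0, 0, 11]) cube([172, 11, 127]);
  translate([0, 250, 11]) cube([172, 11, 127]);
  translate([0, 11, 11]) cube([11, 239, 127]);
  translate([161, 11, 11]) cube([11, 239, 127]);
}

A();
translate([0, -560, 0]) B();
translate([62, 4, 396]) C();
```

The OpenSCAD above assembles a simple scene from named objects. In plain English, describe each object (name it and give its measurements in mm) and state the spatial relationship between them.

A is a simple wooden stool: a rectangular seat 278 mm (x) by 269 mm (y), 40 mm thick, top face at z = 396 mm, on four square legs, each 42×42 mm in cross-section. The legs rest on z = 0, each flush with a corner of the seat.

B is a spool: two coaxial disc flanges of radius 125 mm and thickness 23 mm, joined by a core cylinder of radius 71 mm and height 199 mm. The lower flange rests on z = 0 and the three cylinders share a vertical axis.

C is an open-topped rectangular box: outside dimensions 172×261×138 mm, with a uniform wall and base thickness of 11 mm. The base is a full 172×261 slab on the floor; four walls sit on top of the base. The front and back walls (the −y and +y sides) span the full width; the two side walls fit between them.

The spool is on the floor beside the stool on its −y side. The open box is on top of the stool.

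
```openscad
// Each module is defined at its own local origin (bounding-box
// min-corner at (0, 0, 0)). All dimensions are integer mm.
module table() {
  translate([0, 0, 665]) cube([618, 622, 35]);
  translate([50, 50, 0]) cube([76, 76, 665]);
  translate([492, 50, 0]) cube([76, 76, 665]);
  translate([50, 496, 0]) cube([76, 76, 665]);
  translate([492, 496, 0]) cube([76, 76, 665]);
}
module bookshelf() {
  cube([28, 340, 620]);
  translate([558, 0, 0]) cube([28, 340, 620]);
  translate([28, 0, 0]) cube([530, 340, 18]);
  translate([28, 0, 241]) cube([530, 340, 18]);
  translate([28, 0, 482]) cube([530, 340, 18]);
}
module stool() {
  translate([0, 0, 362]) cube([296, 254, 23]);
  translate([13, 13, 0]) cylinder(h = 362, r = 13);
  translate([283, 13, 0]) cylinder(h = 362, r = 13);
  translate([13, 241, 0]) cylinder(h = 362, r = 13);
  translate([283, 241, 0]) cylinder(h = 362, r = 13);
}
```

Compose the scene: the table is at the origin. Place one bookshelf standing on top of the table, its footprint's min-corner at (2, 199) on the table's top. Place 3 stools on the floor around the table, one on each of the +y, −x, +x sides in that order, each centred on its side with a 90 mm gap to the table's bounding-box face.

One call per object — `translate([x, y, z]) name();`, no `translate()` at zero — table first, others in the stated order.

table();
translate([2, 199, 700]) bookshelf();
translate([161, 712, 0]) stool();
translate([-386, 184, 0]) stool();
translate([708, 184, 0]) stool();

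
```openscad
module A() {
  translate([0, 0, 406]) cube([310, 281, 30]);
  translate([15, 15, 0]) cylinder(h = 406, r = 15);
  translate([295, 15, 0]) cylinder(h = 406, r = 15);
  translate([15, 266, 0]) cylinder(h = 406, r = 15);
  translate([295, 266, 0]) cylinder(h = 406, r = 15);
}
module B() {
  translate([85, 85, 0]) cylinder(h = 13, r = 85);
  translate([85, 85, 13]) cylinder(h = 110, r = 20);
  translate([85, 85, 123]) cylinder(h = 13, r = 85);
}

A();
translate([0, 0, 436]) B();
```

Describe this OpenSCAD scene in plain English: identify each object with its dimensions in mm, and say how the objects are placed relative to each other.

A is a four-legged stool. The seat is 310×281 mm, 30 mm thick, top at z = 436 mm. It stands on four round legs, each 30 mm in diameter, from z = 0 to the seat underside, each leg's axis is inset half a diameter from the nearest pair of seat edges (so the leg's bounding box is flush with the corner).

B is a spool: two coaxial disc flanges of radius 85 mm and thickness 13 mm, joined by a core cylinder of radius 20 mm and height 110 mm. The lower flange rests on z = 0 and the three cylinders share a vertical axis.

The spool is on top of the stool.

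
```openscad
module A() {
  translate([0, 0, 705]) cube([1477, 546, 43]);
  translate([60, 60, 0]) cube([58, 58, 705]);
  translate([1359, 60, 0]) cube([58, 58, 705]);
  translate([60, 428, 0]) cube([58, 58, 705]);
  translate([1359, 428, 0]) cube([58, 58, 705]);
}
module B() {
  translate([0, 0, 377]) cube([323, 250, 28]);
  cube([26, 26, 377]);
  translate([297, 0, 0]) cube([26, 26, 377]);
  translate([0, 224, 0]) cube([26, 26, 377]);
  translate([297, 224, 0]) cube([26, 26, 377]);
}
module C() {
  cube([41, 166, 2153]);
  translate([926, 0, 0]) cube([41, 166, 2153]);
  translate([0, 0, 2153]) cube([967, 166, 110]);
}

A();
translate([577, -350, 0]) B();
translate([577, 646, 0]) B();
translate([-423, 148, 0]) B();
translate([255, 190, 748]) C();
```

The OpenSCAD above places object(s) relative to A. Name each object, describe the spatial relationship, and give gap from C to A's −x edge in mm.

The door frame's min-x is at 255; the table's min-x is 0; gap = 255 mm.

A is a table. B is a stool. C is a door frame. Three stools sit around the table at the −y, +y, −x sides. The door frame is on top of the table, centred. The gap from the door frame to the table's −x edge is 255 mm.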